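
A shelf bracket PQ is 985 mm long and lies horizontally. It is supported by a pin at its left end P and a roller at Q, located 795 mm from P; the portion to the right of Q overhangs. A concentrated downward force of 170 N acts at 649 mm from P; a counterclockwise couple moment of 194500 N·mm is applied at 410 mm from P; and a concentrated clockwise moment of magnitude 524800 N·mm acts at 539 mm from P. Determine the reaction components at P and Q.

ΣM about P: Q_y·795 − 170·649 + 194500 − 524800 = 0 → Q_y = 440630/795 = 554.252 ≈ 554.3 N.
ΣF_y = 0: P_y + 554.252 − 170 = 0 → P_y = -384.3 N.
ΣF_x = 0: no horizontal applied forces, so P_x = 0.

P_x = 0, P_y = -384.3 N, Q_y = 554.3 N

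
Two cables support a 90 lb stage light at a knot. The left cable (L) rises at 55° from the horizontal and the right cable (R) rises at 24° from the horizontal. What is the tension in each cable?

T_L = 83.76 lb, T_R = 52.59 lb

ΣF_x = 0: −T_L·cos55° + T_R·cos24° = 0 → T_R = 0.627858·T_L.
ΣF_y = 0: T_L·sin55° + T_R·sin24° = 90.
Substitute: T_L·(0.819152 + 0.627858·0.406737) = 90 → T_L = 83.7579 ≈ 83.76 lb.
Then T_R = 0.627858 × 83.7579 = 52.59 lb.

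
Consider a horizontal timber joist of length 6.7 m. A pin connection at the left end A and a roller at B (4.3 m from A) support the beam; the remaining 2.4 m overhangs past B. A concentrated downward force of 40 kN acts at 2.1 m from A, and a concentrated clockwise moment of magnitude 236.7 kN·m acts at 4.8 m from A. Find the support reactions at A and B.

Moments about A: B_y·4.3 − 40·2.1 − 236.7 = 0 → B_y = 320.7/4.3 = 74.5814 ≈ 74.58 kN.
ΣF_y = 0: A_y + 74.5814 − 40 = 0 → A_y = -34.58 kN.
ΣF_x = 0: no horizontal applied forces, so A_x = 0.

A_x = 0, A_y = -34.58 kN, B_y = 74.58 kN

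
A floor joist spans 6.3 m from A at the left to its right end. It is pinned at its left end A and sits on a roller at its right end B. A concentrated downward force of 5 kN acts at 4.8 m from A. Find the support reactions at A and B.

ΣM about A: B_y·6.3 − 5·4.8 = 0 → B_y = 24/6.3 = 3.80952 ≈ 3.810 kN.
ΣF_y = 0: A_y + 3.80952 − 5 = 0 → A_y = 1.190 kN.
ΣF_x = 0: no horizontal applied forces, so A_x = 0.

A_x = 0, A_y = 1.190 kN, B_y = 3.810 kN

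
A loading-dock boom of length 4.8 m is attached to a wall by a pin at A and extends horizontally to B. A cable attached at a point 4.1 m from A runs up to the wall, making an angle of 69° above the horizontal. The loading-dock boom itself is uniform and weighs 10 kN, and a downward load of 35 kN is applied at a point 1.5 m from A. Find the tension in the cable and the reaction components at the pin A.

T = 19.99 kN, A_x = 7.162 kN, A_y = 26.34 kN

ΣM about A: T·sin69°·4.1 − 10·2.4 − 35·1.5 = 0 → T = 76.5/(4.1·0.93358) = 19.986 ≈ 19.99 kN.
ΣF_x = 0: A_x − T·cos69° = 0 → A_x = 19.986 × 0.358368 = 7.162 kN.
ΣF_y = 0: A_y + T·sin69° − 10 − 35 = 0 → A_y = 45 − 19.986 × 0.93358 = 26.34 kN.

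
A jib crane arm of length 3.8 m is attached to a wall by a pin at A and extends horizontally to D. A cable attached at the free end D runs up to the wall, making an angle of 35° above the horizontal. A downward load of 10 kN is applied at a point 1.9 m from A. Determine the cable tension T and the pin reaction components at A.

T = 8.717 kN, A_x = 7.141 kN, A_y = 5.000 kN

ΣM about A: T·sin35°·3.8 − 10·1.9 = 0 → T = 19/(3.8·0.573576) = 8.71724 ≈ 8.717 kN.
ΣF_x = 0: A_x − T·cos35° = 0 → A_x = 8.71724 × 0.819152 = 7.141 kN.
ΣF_y = 0: A_y + T·sin35° − 10 = 0 → A_y = 10 − 8.71724 × 0.573576 = 5.000 kN.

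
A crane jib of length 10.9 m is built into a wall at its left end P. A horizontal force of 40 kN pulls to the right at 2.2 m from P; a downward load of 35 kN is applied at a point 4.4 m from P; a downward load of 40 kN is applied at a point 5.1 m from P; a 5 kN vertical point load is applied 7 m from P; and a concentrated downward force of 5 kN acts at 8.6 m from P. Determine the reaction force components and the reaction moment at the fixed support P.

ΣF_x = 0: P_x + 40 = 0 → P_x = -40.00 kN.
ΣF_y = 0: P_y − 35 − 40 − 5 − 5 = 0 → P_y = 85.00 kN.
ΣM about P: M_P − 35·4.4 − 40·5.1 − 5·7 − 5·8.6 = 0 → M_P = 436.0 kN·m.

P_x = -40.00 kN, P_y = 85.00 kN, M_P = 436.0 kN·m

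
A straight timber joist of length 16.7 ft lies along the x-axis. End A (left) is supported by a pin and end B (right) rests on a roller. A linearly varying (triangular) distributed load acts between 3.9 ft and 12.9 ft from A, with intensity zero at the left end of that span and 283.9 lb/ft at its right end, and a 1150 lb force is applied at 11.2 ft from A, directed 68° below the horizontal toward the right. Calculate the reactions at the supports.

Resultant of the triangular load: ½ × 283.9 × 9 = 1277.55 lb, acting at 9.9 ft from A (one-third of the span from the peak).
ΣM about A: B_y·16.7 − (½·283.9·9)·9.9 − 1150·sin68°·11.2 = 0 → B_y = 24589.9/16.7 = 1472.45 ≈ 1472 lb.
ΣF_y = 0: A_y + 1472.45 − ½·283.9·9 − 1150·sin68° = 0 → A_y = 871.4 lb.
ΣF_x = 0: A_x + 1150·cos68° = 0 → A_x = -430.8 lb.

A_x = -430.8 lb, A_y = 871.4 lb, B_y = 1472 lb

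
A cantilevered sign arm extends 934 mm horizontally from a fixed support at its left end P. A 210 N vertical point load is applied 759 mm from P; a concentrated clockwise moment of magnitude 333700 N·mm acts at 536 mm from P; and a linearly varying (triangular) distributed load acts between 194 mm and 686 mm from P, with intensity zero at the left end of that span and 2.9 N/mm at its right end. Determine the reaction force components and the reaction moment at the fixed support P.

P_x = 0, P_y = 923.4 N, M_P = 865500 N·mm

Resultant of the triangular load: ½ × 2.9 × 492 = 713.4 N, acting at 522 mm from P (one-third of the span from the peak).
ΣF_x = 0: P_x = 0.
ΣF_y = 0: P_y − 210 − ½·2.9·492 = 0 → P_y = 923.4 N.
ΣM about P: M_P − 210·759 − 333700 − (½·2.9·492)·522 = 0 → M_P = 865500 N·mm.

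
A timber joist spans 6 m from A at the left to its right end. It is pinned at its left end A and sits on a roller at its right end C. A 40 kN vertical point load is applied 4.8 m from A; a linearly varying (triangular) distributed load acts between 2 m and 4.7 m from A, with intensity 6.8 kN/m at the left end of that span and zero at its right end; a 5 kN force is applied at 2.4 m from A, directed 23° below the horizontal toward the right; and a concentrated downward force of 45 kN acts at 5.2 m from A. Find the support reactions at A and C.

Resultant of the triangular load: ½ × 6.8 × 2.7 = 9.18 kN, acting at 2.9 m from A (one-third of the span from the peak).
Taking moments about A: C_y·6 − 40·4.8 − (½·6.8·2.7)·2.9 − 5·sin23°·2.4 − 45·5.2 = 0 → C_y = 457.311/6 = 76.2185 ≈ 76.22 kN.
ΣF_y = 0: A_y + 76.2185 − 40 − ½·6.8·2.7 − 5·sin23° − 45 = 0 → A_y = 19.92 kN.
ΣF_x = 0: A_x + 5·cos23° = 0 → A_x = -4.603 kN.

A_x = -4.603 kN, A_y = 19.92 kN, C_y = 76.22 kN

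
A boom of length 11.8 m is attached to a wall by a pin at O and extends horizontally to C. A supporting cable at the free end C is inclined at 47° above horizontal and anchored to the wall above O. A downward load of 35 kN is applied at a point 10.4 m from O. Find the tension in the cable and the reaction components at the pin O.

ΣM about O: T·sin47°·11.8 − 35·10.4 = 0 → T = 364/(11.8·0.731354) = 42.1786 ≈ 42.18 kN.
ΣF_x = 0: O_x − T·cos47° = 0 → O_x = 42.1786 × 0.681998 = 28.77 kN.
ΣF_y = 0: O_y + T·sin47° − 35 = 0 → O_y = 35 − 42.1786 × 0.731354 = 4.153 kN.

T = 42.18 kN, O_x = 28.77 kN, O_y = 4.153 kN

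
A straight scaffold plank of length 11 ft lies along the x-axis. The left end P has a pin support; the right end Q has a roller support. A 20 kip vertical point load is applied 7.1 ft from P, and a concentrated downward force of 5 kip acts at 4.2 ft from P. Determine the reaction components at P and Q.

P_x = 0, P_y = 10.18 kip, Q_y = 14.82 kip

Taking moments about P: Q_y·11 − 20·7.1 − 5·4.2 = 0 → Q_y = 163/11 = 14.8182 ≈ 14.82 kip.
ΣF_y = 0: P_y + 14.8182 − 20 − 5 = 0 → P_y = 10.18 kip.
ΣF_x = 0: no horizontal applied forces, so P_x = 0.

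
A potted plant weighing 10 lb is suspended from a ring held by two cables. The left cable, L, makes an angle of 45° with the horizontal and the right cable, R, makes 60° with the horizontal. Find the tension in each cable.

T_L = 5.176 lb, T_R = 7.321 lb

ΣF_x = 0: −T_L·cos45° + T_R·cos60° = 0 → T_R = 1.41421·T_L.
ΣF_y = 0: T_L·sin45° + T_R·sin60° = 10.
Substitute: T_L·(0.707107 + 1.41421·0.866025) = 10 → T_L = 5.17639 ≈ 5.176 lb.
Then T_R = 1.41421 × 5.17639 = 7.321 lb.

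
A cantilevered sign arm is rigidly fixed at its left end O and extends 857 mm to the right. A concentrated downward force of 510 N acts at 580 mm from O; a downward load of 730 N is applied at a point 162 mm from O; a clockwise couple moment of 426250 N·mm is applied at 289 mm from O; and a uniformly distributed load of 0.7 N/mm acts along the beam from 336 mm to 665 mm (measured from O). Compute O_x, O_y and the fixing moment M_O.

O_x = 0, O_y = 1470 N, M_O = 955600 N·mm

Resultant of the distributed load: 0.7 × 329 = 230.3 N at 500.5 mm from O.
ΣF_x = 0: O_x = 0.
ΣF_y = 0: O_y − 510 − 730 − 0.7·329 = 0 → O_y = 1470 N.
ΣM about O: M_O − 510·580 − 730·162 − 426250 − (0.7·329)·500.5 = 0 → M_O = 955600 N·mm.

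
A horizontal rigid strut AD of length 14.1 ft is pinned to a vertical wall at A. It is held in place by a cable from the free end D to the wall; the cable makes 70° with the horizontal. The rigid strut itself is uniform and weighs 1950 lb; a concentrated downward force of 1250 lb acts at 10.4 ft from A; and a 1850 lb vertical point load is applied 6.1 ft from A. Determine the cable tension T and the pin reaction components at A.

T = 2870 lb, A_x = 981.8 lb, A_y = 2353 lb

ΣM about A: T·sin70°·14.1 − 1950·7.05 − 1250·10.4 − 1850·6.1 = 0 → T = 38032.5/(14.1·0.939693) = 2870.45 ≈ 2870 lb.
ΣF_x = 0: A_x − T·cos70° = 0 → A_x = 2870.45 × 0.34202 = 981.8 lb.
ΣF_y = 0: A_y + T·sin70° − 1950 − 1250 − 1850 = 0 → A_y = 5050 − 2870.45 × 0.939693 = 2353 lb.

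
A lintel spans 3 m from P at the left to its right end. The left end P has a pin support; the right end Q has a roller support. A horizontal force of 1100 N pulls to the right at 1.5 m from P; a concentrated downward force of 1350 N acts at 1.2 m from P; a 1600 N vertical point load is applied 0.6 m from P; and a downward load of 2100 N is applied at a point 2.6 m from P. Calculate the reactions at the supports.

P_x = -1100 N, P_y = 2370 N, Q_y = 2680 N

ΣM about P: Q_y·3 − 1350·1.2 − 1600·0.6 − 2100·2.6 = 0 → Q_y = 8040/3 = 2680 N.
ΣF_y = 0: P_y + 2680 − 1350 − 1600 − 2100 = 0 → P_y = 2370 N.
ΣF_x = 0: P_x + 1100 = 0 → P_x = -1100 N.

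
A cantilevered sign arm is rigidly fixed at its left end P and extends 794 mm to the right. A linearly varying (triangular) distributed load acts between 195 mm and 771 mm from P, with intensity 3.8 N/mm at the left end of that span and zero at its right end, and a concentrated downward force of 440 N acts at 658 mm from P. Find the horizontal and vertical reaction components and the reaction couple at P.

P_x = 0, P_y = 1534 N, M_P = 713100 N·mm

Resultant of the triangular load: ½ × 3.8 × 576 = 1094.4 N, acting at 387 mm from P (one-third of the span from the peak).
ΣF_x = 0: P_x = 0.
ΣF_y = 0: P_y − ½·3.8·576 − 440 = 0 → P_y = 1534 N.
ΣM about P: M_P − (½·3.8·576)·387 − 440·658 = 0 → M_P = 713100 N·mm.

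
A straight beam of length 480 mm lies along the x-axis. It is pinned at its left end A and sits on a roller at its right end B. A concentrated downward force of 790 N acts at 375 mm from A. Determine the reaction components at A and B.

A_x = 0, A_y = 172.8 N, B_y = 617.2 N

Moments about A: B_y·480 − 790·375 = 0 → B_y = 296250/480 = 617.188 ≈ 617.2 N.
ΣF_y = 0: A_y + 617.188 − 790 = 0 → A_y = 172.8 N.
ΣF_x = 0: no horizontal applied forces, so A_x = 0.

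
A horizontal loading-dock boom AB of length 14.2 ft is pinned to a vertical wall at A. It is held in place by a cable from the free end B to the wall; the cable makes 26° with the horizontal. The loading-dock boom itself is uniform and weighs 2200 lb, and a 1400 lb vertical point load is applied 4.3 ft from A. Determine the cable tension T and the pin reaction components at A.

T = 3476 lb, A_x = 3125 lb, A_y = 2076 lb

ΣM about A: T·sin26°·14.2 − 2200·7.1 − 1400·4.3 = 0 → T = 21640/(14.2·0.438371) = 3476.38 ≈ 3476 lb.
ΣF_x = 0: A_x − T·cos26° = 0 → A_x = 3476.38 × 0.898794 = 3125 lb.
ΣF_y = 0: A_y + T·sin26° − 2200 − 1400 = 0 → A_y = 3600 − 3476.38 × 0.438371 = 2076 lb.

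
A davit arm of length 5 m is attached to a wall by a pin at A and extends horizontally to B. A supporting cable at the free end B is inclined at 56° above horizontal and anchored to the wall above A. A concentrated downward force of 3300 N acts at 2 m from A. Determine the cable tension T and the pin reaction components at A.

T = 1592 N, A_x = 890.4 N, A_y = 1980 N

ΣM about A: T·sin56°·5 − 3300·2 = 0 → T = 6600/(5·0.829038) = 1592.21 ≈ 1592 N.
ΣF_x = 0: A_x − T·cos56° = 0 → A_x = 1592.21 × 0.559193 = 890.4 N.
ΣF_y = 0: A_y + T·sin56° − 3300 = 0 → A_y = 3300 − 1592.21 × 0.829038 = 1980 N.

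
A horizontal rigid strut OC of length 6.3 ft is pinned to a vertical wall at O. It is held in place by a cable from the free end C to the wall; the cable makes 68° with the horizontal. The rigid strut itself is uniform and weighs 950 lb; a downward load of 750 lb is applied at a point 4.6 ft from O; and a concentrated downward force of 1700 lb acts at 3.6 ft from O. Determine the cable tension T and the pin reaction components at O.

ΣM about O: T·sin68°·6.3 − 950·3.15 − 750·4.6 − 1700·3.6 = 0 → T = 12562.5/(6.3·0.927184) = 2150.65 ≈ 2151 lb.
ΣF_x = 0: O_x − T·cos68° = 0 → O_x = 2150.65 × 0.374607 = 805.6 lb.
ΣF_y = 0: O_y + T·sin68° − 950 − 750 − 1700 = 0 → O_y = 3400 − 2150.65 × 0.927184 = 1406 lb.

T = 2151 lb, O_x = 805.6 lb, O_y = 1406 lb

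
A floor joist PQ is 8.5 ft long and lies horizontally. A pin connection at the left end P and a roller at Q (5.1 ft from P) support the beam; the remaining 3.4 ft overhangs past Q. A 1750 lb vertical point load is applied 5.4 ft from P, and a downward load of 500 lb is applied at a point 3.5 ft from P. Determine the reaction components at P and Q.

Taking moments about P: Q_y·5.1 − 1750·5.4 − 500·3.5 = 0 → Q_y = 11200/5.1 = 2196.08 ≈ 2196 lb.
ΣF_y = 0: P_y + 2196.08 − 1750 − 500 = 0 → P_y = 53.92 lb.
ΣF_x = 0: no horizontal applied forces, so P_x = 0.

P_x = 0, P_y = 53.92 lb, Q_y = 2196 lb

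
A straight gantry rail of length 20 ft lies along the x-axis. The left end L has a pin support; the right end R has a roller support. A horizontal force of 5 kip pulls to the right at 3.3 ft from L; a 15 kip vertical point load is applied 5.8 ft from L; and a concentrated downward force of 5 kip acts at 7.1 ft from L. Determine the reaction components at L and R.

Moments about L: R_y·20 − 15·5.8 − 5·7.1 = 0 → R_y = 122.5/20 = 6.125 kip.
ΣF_y = 0: L_y + 6.125 − 15 − 5 = 0 → L_y = 13.88 kip.
ΣF_x = 0: L_x + 5 = 0 → L_x = -5.000 kip.

L_x = -5.000 kip, L_y = 13.88 kip, R_y = 6.125 kip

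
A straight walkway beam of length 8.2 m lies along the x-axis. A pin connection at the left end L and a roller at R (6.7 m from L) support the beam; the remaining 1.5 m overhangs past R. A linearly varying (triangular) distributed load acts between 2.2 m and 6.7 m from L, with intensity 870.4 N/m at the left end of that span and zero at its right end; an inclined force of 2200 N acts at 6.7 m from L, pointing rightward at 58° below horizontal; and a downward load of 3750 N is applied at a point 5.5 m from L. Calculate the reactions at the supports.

Resultant of the triangular load: ½ × 870.4 × 4.5 = 1958.4 N, acting at 3.7 m from L (one-third of the span from the peak).
Taking moments about L: R_y·6.7 − (½·870.4·4.5)·3.7 − 2200·sin58°·6.7 − 3750·5.5 = 0 → R_y = 40371.3/6.7 = 6025.57 ≈ 6026 N.
ΣF_y = 0: L_y + 6025.57 − ½·870.4·4.5 − 2200·sin58° − 3750 = 0 → L_y = 1549 N.
ΣF_x = 0: L_x + 2200·cos58° = 0 → L_x = -1166 N.

L_x = -1166 N, L_y = 1549 N, R_y = 6026 N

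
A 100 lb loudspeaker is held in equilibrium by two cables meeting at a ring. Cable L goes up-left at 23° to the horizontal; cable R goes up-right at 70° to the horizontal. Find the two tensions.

ΣF_x = 0: −T_L·cos23° + T_R·cos70° = 0 → T_R = 2.69138·T_L.
ΣF_y = 0: T_L·sin23° + T_R·sin70° = 100.
Substitute: T_L·(0.390731 + 2.69138·0.939693) = 100 → T_L = 34.2489 ≈ 34.25 lb.
Then T_R = 2.69138 × 34.2489 = 92.18 lb.

T_L = 34.25 lb, T_R = 92.18 lb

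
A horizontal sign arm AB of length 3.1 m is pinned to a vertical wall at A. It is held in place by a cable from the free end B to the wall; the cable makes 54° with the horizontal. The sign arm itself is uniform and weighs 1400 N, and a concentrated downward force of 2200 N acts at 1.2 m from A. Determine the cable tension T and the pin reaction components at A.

T = 1918 N, A_x = 1127 N, A_y = 2048 N

ΣM about A: T·sin54°·3.1 − 1400·1.55 − 2200·1.2 = 0 → T = 4810/(3.1·0.809017) = 1917.9 ≈ 1918 N.
ΣF_x = 0: A_x − T·cos54° = 0 → A_x = 1917.9 × 0.587785 = 1127 N.
ΣF_y = 0: A_y + T·sin54° − 1400 − 2200 = 0 → A_y = 3600 − 1917.9 × 0.809017 = 2048 N.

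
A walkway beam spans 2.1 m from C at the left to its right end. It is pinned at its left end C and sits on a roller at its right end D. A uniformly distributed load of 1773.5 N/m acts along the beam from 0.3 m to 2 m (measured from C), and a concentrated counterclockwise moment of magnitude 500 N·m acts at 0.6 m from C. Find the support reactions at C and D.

Resultant of the distributed load: 1773.5 × 1.7 = 3014.95 N at 1.15 m from C.
ΣM about C: D_y·2.1 − (1773.5·1.7)·1.15 + 500 = 0 → D_y = 2967.1925/2.1 = 1412.95 ≈ 1413 N.
ΣF_y = 0: C_y + 1412.95 − 1773.5·1.7 = 0 → C_y = 1602 N.
ΣF_x = 0: no horizontal applied forces, so C_x = 0.

C_x = 0, C_y = 1602 N, D_y = 1413 N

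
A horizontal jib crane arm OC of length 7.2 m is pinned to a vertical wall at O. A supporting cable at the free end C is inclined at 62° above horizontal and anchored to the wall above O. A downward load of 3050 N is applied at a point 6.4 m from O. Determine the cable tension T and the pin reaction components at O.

T = 3071 N, O_x = 1442 N, O_y = 338.9 N

ΣM about O: T·sin62°·7.2 − 3050·6.4 = 0 → T = 19520/(7.2·0.882948) = 3070.52 ≈ 3071 N.
ΣF_x = 0: O_x − T·cos62° = 0 → O_x = 3070.52 × 0.469472 = 1442 N.
ΣF_y = 0: O_y + T·sin62° − 3050 = 0 → O_y = 3050 − 3070.52 × 0.882948 = 338.9 N.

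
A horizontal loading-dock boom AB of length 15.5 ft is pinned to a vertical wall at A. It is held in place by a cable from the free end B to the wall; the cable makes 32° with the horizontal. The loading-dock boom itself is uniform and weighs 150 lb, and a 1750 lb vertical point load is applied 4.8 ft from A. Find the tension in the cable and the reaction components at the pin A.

T = 1164 lb, A_x = 987.3 lb, A_y = 1283 lb

ΣM about A: T·sin32°·15.5 − 150·7.75 − 1750·4.8 = 0 → T = 9562.5/(15.5·0.529919) = 1164.21 ≈ 1164 lb.
ΣF_x = 0: A_x − T·cos32° = 0 → A_x = 1164.21 × 0.848048 = 987.3 lb.
ΣF_y = 0: A_y + T·sin32° − 150 − 1750 = 0 → A_y = 1900 − 1164.21 × 0.529919 = 1283 lb.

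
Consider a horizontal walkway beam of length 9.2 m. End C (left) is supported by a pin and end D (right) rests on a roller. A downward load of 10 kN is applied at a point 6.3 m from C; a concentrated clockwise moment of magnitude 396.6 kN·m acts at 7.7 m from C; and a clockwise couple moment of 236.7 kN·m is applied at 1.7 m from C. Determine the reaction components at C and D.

Moments about C: D_y·9.2 − 10·6.3 − 396.6 − 236.7 = 0 → D_y = 696.3/9.2 = 75.6848 ≈ 75.68 kN.
ΣF_y = 0: C_y + 75.6848 − 10 = 0 → C_y = -65.68 kN.
ΣF_x = 0: no horizontal applied forces, so C_x = 0.

C_x = 0, C_y = -65.68 kN, D_y = 75.68 kN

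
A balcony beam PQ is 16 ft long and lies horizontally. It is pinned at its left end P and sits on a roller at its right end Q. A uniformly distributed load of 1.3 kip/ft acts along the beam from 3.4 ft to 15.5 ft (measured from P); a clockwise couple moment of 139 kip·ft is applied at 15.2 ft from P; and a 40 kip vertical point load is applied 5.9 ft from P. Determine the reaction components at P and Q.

Resultant of the distributed load: 1.3 × 12.1 = 15.73 kip at 9.45 ft from P.
ΣM about P: Q_y·16 − (1.3·12.1)·9.45 − 139 − 40·5.9 = 0 → Q_y = 523.6485/16 = 32.728 ≈ 32.73 kip.
ΣF_y = 0: P_y + 32.728 − 1.3·12.1 − 40 = 0 → P_y = 23.00 kip.
ΣF_x = 0: no horizontal applied forces, so P_x = 0.

P_x = 0, P_y = 23.00 kip, Q_y = 32.73 kip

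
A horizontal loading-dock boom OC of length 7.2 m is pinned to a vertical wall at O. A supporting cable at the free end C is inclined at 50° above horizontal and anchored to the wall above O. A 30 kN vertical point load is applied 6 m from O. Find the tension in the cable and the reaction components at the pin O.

ΣM about O: T·sin50°·7.2 − 30·6 = 0 → T = 180/(7.2·0.766044) = 32.6352 ≈ 32.64 kN.
ΣF_x = 0: O_x − T·cos50° = 0 → O_x = 32.6352 × 0.642788 = 20.98 kN.
ΣF_y = 0: O_y + T·sin50° − 30 = 0 → O_y = 30 − 32.6352 × 0.766044 = 5.000 kN.

T = 32.64 kN, O_x = 20.98 kN, O_y = 5.000 kN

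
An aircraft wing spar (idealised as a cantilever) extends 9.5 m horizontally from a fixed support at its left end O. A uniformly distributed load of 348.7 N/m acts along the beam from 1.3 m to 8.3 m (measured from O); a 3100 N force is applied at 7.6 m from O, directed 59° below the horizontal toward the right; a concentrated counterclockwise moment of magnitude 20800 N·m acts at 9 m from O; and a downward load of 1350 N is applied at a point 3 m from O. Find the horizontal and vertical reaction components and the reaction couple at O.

Resultant of the distributed load: 348.7 × 7 = 2440.9 N at 4.8 m from O.
ΣF_x = 0: O_x + 3100·cos59° = 0 → O_x = -1597 N.
ΣF_y = 0: O_y − 348.7·7 − 3100·sin59° − 1350 = 0 → O_y = 6448 N.
ΣM about O: M_O − (348.7·7)·4.8 − 3100·sin59°·7.6 + 20800 − 1350·3 = 0 → M_O = 15160 N·m.

O_x = -1597 N, O_y = 6448 N, M_O = 15160 N·m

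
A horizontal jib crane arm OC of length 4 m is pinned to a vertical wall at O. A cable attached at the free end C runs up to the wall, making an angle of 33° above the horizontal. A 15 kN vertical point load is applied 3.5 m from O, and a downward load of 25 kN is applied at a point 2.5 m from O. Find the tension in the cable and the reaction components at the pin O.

T = 52.79 kN, O_x = 44.27 kN, O_y = 11.25 kN

ΣM about O: T·sin33°·4 − 15·3.5 − 25·2.5 = 0 → T = 115/(4·0.544639) = 52.7873 ≈ 52.79 kN.
ΣF_x = 0: O_x − T·cos33° = 0 → O_x = 52.7873 × 0.838671 = 44.27 kN.
ΣF_y = 0: O_y + T·sin33° − 15 − 25 = 0 → O_y = 40 − 52.7873 × 0.544639 = 11.25 kN.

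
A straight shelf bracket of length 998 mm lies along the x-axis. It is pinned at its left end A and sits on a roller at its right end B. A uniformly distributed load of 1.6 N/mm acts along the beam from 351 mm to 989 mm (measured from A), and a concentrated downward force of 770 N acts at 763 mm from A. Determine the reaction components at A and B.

A_x = 0, A_y = 516.8 N, B_y = 1274 N

Resultant of the distributed load: 1.6 × 638 = 1020.8 N at 670 mm from A.
Taking moments about A: B_y·998 − (1.6·638)·670 − 770·763 = 0 → B_y = 1271446/998 = 1273.99 ≈ 1274 N.
ΣF_y = 0: A_y + 1273.99 − 1.6·638 − 770 = 0 → A_y = 516.8 N.
ΣF_x = 0: no horizontal applied forces, so A_x = 0.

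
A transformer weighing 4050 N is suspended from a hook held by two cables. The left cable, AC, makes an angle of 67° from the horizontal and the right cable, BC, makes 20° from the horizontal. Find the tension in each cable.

T_AC = 3811 N, T_BC = 1585 N

ΣF_x = 0: −T_AC·cos67° + T_BC·cos20° = 0 → T_BC = 0.415807·T_AC.
ΣF_y = 0: T_AC·sin67° + T_BC·sin20° = 4050.
Substitute: T_AC·(0.920505 + 0.415807·0.34202) = 4050 → T_AC = 3810.98 ≈ 3811 N.
Then T_BC = 0.415807 × 3810.98 = 1585 N.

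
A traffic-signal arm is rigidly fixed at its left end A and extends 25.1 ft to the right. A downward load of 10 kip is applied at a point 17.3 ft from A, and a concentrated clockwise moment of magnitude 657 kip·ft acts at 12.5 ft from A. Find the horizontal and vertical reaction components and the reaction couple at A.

ΣF_x = 0: A_x = 0.
ΣF_y = 0: A_y − 10 = 0 → A_y = 10.00 kip.
ΣM about A: M_A − 10·17.3 − 657 = 0 → M_A = 830.0 kip·ft.

A_x = 0, A_y = 10.00 kip, M_A = 830.0 kip·ft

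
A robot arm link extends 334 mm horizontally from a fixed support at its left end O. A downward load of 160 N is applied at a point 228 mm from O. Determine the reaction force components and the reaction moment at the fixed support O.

ΣF_x = 0: O_x = 0.
ΣF_y = 0: O_y − 160 = 0 → O_y = 160.0 N.
ΣM about O: M_O − 160·228 = 0 → M_O = 36480 N·mm.

O_x = 0, O_y = 160.0 N, M_O = 36480 N·mm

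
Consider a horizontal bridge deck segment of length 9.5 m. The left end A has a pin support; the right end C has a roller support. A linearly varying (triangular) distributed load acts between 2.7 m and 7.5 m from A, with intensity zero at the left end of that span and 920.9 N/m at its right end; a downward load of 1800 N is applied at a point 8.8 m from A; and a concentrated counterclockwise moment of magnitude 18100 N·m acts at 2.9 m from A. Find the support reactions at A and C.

Resultant of the triangular load: ½ × 920.9 × 4.8 = 2210.16 N, acting at 5.9 m from A (one-third of the span from the peak).
ΣM about A: C_y·9.5 − (½·920.9·4.8)·5.9 − 1800·8.8 + 18100 = 0 → C_y = 10779.944/9.5 = 1134.73 ≈ 1135 N.
ΣF_y = 0: A_y + 1134.73 − ½·920.9·4.8 − 1800 = 0 → A_y = 2875 N.
ΣF_x = 0: no horizontal applied forces, so A_x = 0.

A_x = 0, A_y = 2875 N, C_y = 1135 N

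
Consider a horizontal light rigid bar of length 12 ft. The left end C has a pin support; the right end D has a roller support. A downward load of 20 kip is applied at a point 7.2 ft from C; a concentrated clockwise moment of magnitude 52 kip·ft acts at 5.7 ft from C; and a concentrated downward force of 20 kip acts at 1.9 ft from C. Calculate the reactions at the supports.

C_x = 0, C_y = 20.50 kip, D_y = 19.50 kip

ΣM about C: D_y·12 − 20·7.2 − 52 − 20·1.9 = 0 → D_y = 234/12 = 19.50 kip.
ΣF_y = 0: C_y + 19.5 − 20 − 20 = 0 → C_y = 20.50 kip.
ΣF_x = 0: no horizontal applied forces, so C_x = 0.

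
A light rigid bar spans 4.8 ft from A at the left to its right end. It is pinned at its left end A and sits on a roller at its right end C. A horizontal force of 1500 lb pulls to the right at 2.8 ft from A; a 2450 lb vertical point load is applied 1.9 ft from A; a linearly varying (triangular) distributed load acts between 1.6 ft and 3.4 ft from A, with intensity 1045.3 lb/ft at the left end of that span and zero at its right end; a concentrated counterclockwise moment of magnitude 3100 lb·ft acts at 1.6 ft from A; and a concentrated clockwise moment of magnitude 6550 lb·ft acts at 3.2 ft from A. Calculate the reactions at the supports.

A_x = -1500 lb, A_y = 1271 lb, C_y = 2120 lb

Resultant of the triangular load: ½ × 1045.3 × 1.8 = 940.77 lb, acting at 2.2 ft from A (one-third of the span from the peak).
Taking moments about A: C_y·4.8 − 2450·1.9 − (½·1045.3·1.8)·2.2 + 3100 − 6550 = 0 → C_y = 10174.694/4.8 = 2119.73 ≈ 2120 lb.
ΣF_y = 0: A_y + 2119.73 − 2450 − ½·1045.3·1.8 = 0 → A_y = 1271 lb.
ΣF_x = 0: A_x + 1500 = 0 → A_x = -1500 lb.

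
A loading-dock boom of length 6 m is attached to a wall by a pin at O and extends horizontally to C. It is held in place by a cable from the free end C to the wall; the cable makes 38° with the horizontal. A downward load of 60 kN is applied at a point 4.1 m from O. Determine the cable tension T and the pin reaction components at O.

ΣM about O: T·sin38°·6 − 60·4.1 = 0 → T = 246/(6·0.615661) = 66.5951 ≈ 66.60 kN.
ΣF_x = 0: O_x − T·cos38° = 0 → O_x = 66.5951 × 0.788011 = 52.48 kN.
ΣF_y = 0: O_y + T·sin38° − 60 = 0 → O_y = 60 − 66.5951 × 0.615661 = 19.00 kN.

T = 66.60 kN, O_x = 52.48 kN, O_y = 19.00 kN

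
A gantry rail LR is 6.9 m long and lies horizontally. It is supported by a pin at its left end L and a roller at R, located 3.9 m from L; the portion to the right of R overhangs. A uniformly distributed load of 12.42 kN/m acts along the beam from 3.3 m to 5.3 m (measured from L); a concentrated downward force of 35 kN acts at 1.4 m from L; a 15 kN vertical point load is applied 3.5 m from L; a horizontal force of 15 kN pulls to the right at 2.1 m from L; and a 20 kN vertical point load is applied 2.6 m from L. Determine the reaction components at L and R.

L_x = -15.00 kN, L_y = 28.09 kN, R_y = 66.75 kN

Resultant of the distributed load: 12.42 × 2 = 24.84 kN at 4.3 m from L.
Taking moments about L: R_y·3.9 − (12.42·2)·4.3 − 35·1.4 − 15·3.5 − 20·2.6 = 0 → R_y = 260.312/3.9 = 66.7467 ≈ 66.75 kN.
ΣF_y = 0: L_y + 66.7467 − 12.42·2 − 35 − 15 − 20 = 0 → L_y = 28.09 kN.
ΣF_x = 0: L_x + 15 = 0 → L_x = -15.00 kN.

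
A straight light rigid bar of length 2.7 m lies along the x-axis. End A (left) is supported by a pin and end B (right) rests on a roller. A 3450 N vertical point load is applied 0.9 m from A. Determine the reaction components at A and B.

A_x = 0, A_y = 2300 N, B_y = 1150 N

ΣM about A: B_y·2.7 − 3450·0.9 = 0 → B_y = 3105/2.7 = 1150 N.
ΣF_y = 0: A_y + 1150 − 3450 = 0 → A_y = 2300 N.
ΣF_x = 0: no horizontal applied forces, so A_x = 0.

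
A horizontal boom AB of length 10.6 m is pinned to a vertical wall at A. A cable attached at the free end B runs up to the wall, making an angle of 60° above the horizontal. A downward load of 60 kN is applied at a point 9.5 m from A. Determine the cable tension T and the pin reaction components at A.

T = 62.09 kN, A_x = 31.05 kN, A_y = 6.226 kN

ΣM about A: T·sin60°·10.6 − 60·9.5 = 0 → T = 570/(10.6·0.866025) = 62.0924 ≈ 62.09 kN.
ΣF_x = 0: A_x − T·cos60° = 0 → A_x = 62.0924 × 0.5 = 31.05 kN.
ΣF_y = 0: A_y + T·sin60° − 60 = 0 → A_y = 60 − 62.0924 × 0.866025 = 6.226 kN.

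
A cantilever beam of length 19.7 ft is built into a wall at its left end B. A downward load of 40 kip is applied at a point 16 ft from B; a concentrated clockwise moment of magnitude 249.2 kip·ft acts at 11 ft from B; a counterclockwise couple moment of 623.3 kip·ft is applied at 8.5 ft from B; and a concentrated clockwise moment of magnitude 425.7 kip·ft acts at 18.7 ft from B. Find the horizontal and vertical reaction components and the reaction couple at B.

B_x = 0, B_y = 40.00 kip, M_B = 691.6 kip·ft

ΣF_x = 0: B_x = 0.
ΣF_y = 0: B_y − 40 = 0 → B_y = 40.00 kip.
ΣM about B: M_B − 40·16 − 249.2 + 623.3 − 425.7 = 0 → M_B = 691.6 kip·ft.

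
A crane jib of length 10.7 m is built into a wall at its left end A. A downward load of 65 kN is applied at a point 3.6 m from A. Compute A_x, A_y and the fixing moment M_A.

A_x = 0, A_y = 65.00 kN, M_A = 234.0 kN·m

ΣF_x = 0: A_x = 0.
ΣF_y = 0: A_y − 65 = 0 → A_y = 65.00 kN.
ΣM about A: M_A − 65·3.6 = 0 → M_A = 234.0 kN·m.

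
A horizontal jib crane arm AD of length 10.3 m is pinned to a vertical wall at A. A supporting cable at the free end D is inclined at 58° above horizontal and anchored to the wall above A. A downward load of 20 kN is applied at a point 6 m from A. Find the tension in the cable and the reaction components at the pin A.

T = 13.74 kN, A_x = 7.280 kN, A_y = 8.350 kN

ΣM about A: T·sin58°·10.3 − 20·6 = 0 → T = 120/(10.3·0.848048) = 13.738 ≈ 13.74 kN.
ΣF_x = 0: A_x − T·cos58° = 0 → A_x = 13.738 × 0.529919 = 7.280 kN.
ΣF_y = 0: A_y + T·sin58° − 20 = 0 → A_y = 20 − 13.738 × 0.848048 = 8.350 kN.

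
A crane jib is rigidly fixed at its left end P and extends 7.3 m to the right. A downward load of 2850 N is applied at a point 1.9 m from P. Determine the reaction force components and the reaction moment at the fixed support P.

ΣF_x = 0: P_x = 0.
ΣF_y = 0: P_y − 2850 = 0 → P_y = 2850 N.
ΣM about P: M_P − 2850·1.9 = 0 → M_P = 5415 N·m.

P_x = 0, P_y = 2850 N, M_P = 5415 N·m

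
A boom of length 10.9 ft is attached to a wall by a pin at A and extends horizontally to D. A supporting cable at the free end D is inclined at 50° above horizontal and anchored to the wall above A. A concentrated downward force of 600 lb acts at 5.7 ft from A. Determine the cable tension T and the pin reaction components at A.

ΣM about A: T·sin50°·10.9 − 600·5.7 = 0 → T = 3420/(10.9·0.766044) = 409.587 ≈ 409.6 lb.
ΣF_x = 0: A_x − T·cos50° = 0 → A_x = 409.587 × 0.642788 = 263.3 lb.
ΣF_y = 0: A_y + T·sin50° − 600 = 0 → A_y = 600 − 409.587 × 0.766044 = 286.2 lb.

T = 409.6 lb, A_x = 263.3 lb, A_y = 286.2 lb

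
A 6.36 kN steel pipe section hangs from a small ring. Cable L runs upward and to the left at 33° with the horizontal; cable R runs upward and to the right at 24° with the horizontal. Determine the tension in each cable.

ΣF_x = 0: −T_L·cos33° + T_R·cos24° = 0 → T_R = 0.918039·T_L.
ΣF_y = 0: T_L·sin33° + T_R·sin24° = 6.36.
Substitute: T_L·(0.544639 + 0.918039·0.406737) = 6.36 → T_L = 6.92781 ≈ 6.928 kN.
Then T_R = 0.918039 × 6.92781 = 6.360 kN.

T_L = 6.928 kN, T_R = 6.360 kN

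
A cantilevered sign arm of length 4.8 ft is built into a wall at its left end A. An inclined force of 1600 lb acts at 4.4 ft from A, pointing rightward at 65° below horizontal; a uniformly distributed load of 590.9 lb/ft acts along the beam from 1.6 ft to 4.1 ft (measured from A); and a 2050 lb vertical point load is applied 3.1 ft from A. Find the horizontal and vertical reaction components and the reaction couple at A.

A_x = -676.2 lb, A_y = 4977 lb, M_A = 16950 lb·ft

Resultant of the distributed load: 590.9 × 2.5 = 1477.25 lb at 2.85 ft from A.
ΣF_x = 0: A_x + 1600·cos65° = 0 → A_x = -676.2 lb.
ΣF_y = 0: A_y − 1600·sin65° − 590.9·2.5 − 2050 = 0 → A_y = 4977 lb.
ΣM about A: M_A − 1600·sin65°·4.4 − (590.9·2.5)·2.85 − 2050·3.1 = 0 → M_A = 16950 lb·ft.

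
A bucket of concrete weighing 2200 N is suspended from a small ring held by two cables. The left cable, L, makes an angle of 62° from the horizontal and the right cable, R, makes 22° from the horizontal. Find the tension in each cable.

T_L = 2051 N, T_R = 1039 N

ΣF_x = 0: −T_L·cos62° + T_R·cos22° = 0 → T_R = 0.506341·T_L.
ΣF_y = 0: T_L·sin62° + T_R·sin22° = 2200.
Substitute: T_L·(0.882948 + 0.506341·0.374607) = 2200 → T_L = 2051.04 ≈ 2051 N.
Then T_R = 0.506341 × 2051.04 = 1039 N.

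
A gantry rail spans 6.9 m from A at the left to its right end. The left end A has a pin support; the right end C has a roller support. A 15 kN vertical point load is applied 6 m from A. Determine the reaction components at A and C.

A_x = 0, A_y = 1.957 kN, C_y = 13.04 kN

Moments about A: C_y·6.9 − 15·6 = 0 → C_y = 90/6.9 = 13.0435 ≈ 13.04 kN.
ΣF_y = 0: A_y + 13.0435 − 15 = 0 → A_y = 1.957 kN.
ΣF_x = 0: no horizontal applied forces, so A_x = 0.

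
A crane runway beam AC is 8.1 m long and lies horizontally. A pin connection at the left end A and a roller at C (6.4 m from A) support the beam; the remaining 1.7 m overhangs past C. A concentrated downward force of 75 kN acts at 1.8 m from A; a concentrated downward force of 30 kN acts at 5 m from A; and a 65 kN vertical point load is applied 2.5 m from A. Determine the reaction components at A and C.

Moments about A: C_y·6.4 − 75·1.8 − 30·5 − 65·2.5 = 0 → C_y = 447.5/6.4 = 69.9219 ≈ 69.92 kN.
ΣF_y = 0: A_y + 69.9219 − 75 − 30 − 65 = 0 → A_y = 100.1 kN.
ΣF_x = 0: no horizontal applied forces, so A_x = 0.

A_x = 0, A_y = 100.1 kN, C_y = 69.92 kN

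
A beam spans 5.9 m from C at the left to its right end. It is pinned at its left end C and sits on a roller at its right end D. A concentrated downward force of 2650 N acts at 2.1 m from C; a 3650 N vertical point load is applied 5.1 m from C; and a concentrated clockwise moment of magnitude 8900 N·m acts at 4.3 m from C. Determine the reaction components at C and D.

ΣM about C: D_y·5.9 − 2650·2.1 − 3650·5.1 − 8900 = 0 → D_y = 33080/5.9 = 5606.78 ≈ 5607 N.
ΣF_y = 0: C_y + 5606.78 − 2650 − 3650 = 0 → C_y = 693.2 N.
ΣF_x = 0: no horizontal applied forces, so C_x = 0.

C_x = 0, C_y = 693.2 N, D_y = 5607 N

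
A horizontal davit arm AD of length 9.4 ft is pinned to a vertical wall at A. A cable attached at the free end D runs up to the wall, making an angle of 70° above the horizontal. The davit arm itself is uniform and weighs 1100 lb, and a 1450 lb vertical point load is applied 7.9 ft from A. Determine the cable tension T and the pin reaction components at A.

ΣM about A: T·sin70°·9.4 − 1100·4.7 − 1450·7.9 = 0 → T = 16625/(9.4·0.939693) = 1882.12 ≈ 1882 lb.
ΣF_x = 0: A_x − T·cos70° = 0 → A_x = 1882.12 × 0.34202 = 643.7 lb.
ΣF_y = 0: A_y + T·sin70° − 1100 − 1450 = 0 → A_y = 2550 − 1882.12 × 0.939693 = 781.4 lb.

T = 1882 lb, A_x = 643.7 lb, A_y = 781.4 lb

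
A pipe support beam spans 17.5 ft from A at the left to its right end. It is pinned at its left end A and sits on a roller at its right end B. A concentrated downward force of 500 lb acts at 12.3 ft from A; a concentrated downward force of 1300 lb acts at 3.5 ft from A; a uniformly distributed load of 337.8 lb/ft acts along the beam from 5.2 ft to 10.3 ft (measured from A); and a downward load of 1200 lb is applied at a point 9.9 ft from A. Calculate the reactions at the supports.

Resultant of the distributed load: 337.8 × 5.1 = 1722.78 lb at 7.75 ft from A.
Taking moments about A: B_y·17.5 − 500·12.3 − 1300·3.5 − (337.8·5.1)·7.75 − 1200·9.9 = 0 → B_y = 35931.545/17.5 = 2053.23 ≈ 2053 lb.
ΣF_y = 0: A_y + 2053.23 − 500 − 1300 − 337.8·5.1 − 1200 = 0 → A_y = 2670 lb.
ΣF_x = 0: no horizontal applied forces, so A_x = 0.

A_x = 0, A_y = 2670 lb, B_y = 2053 lb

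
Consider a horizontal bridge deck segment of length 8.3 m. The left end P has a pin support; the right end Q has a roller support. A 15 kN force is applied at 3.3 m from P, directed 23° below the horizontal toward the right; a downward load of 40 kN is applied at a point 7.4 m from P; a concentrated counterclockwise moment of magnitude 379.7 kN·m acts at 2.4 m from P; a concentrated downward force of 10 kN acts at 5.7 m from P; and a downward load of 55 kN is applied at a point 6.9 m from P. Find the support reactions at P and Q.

Taking moments about P: Q_y·8.3 − 15·sin23°·3.3 − 40·7.4 + 379.7 − 10·5.7 − 55·6.9 = 0 → Q_y = 372.141/8.3 = 44.8363 ≈ 44.84 kN.
ΣF_y = 0: P_y + 44.8363 − 15·sin23° − 40 − 10 − 55 = 0 → P_y = 66.02 kN.
ΣF_x = 0: P_x + 15·cos23° = 0 → P_x = -13.81 kN.

P_x = -13.81 kN, P_y = 66.02 kN, Q_y = 44.84 kN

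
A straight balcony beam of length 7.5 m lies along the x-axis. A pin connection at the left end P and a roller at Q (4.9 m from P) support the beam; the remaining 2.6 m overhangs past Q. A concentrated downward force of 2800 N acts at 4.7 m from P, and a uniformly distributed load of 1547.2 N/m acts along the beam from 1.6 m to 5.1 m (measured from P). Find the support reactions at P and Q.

P_x = 0, P_y = 1827 N, Q_y = 6388 N

Resultant of the distributed load: 1547.2 × 3.5 = 5415.2 N at 3.35 m from P.
ΣM about P: Q_y·4.9 − 2800·4.7 − (1547.2·3.5)·3.35 = 0 → Q_y = 31300.92/4.9 = 6387.94 ≈ 6388 N.
ΣF_y = 0: P_y + 6387.94 − 2800 − 1547.2·3.5 = 0 → P_y = 1827 N.
ΣF_x = 0: no horizontal applied forces, so P_x = 0.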